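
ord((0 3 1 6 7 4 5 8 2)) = 9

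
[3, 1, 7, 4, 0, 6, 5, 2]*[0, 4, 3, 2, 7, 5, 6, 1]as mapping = [0→2, 1→4, 2→1, 3→7, 4→0, 5→6, 6→5, 7→3]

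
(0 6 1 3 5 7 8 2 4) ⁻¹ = (0 4 2 8 7 5 3 1 6) 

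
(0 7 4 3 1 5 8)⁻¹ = (0 8 5 1 3 4 7)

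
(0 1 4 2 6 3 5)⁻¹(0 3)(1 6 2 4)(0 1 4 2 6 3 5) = (1 5)(2 4 3 6)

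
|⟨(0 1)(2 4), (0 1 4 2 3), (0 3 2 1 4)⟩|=60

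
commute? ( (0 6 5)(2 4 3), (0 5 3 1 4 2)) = no: (0 6 5)(2 4 3)*(0 5 3 1 4 2) = (0 6 3)(1 4), (0 5 3 1 4 2)*(0 6 5)(2 4 3) = (1 3)(2 6 5)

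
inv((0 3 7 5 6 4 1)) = (0 1 4 6 5 7 3)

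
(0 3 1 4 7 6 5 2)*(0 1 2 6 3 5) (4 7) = (0 5 6) (1 7 3 2) 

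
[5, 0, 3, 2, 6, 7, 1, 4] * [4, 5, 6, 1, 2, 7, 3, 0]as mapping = [0→7, 1→4, 2→1, 3→6, 4→3, 5→0, 6→5, 7→2]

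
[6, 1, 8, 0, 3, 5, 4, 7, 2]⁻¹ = [3, 1, 8, 4, 6, 5, 0, 7, 2]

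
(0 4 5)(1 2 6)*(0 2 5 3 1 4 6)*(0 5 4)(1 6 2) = (0 2 5 1 4 3 6)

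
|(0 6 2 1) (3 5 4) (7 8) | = 12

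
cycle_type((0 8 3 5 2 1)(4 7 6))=3.6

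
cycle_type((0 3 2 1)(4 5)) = 2.4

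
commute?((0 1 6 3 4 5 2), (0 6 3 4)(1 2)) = no:(0 1 6 3 4 5 2)*(0 6 3 4)(1 2) = (0 2 6 4 5 1 3), (0 6 3 4)(1 2)*(0 1 6 3 4 5 2) = (0 3 5 2 6 4 1)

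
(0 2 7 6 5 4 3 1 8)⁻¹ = (0 8 1 3 4 5 6 7 2)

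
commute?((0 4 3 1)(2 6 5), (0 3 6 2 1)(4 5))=no:(0 4 3 1)(2 6 5) * (0 3 6 2 1)(4 5)=(0 5 1 3)(4 6), (0 3 6 2 1)(4 5) * (0 4 3 1)(2 6 5)=(0 1 4 2)(3 5)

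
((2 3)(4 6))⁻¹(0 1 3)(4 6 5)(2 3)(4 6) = (0 1 2)(4 5 6)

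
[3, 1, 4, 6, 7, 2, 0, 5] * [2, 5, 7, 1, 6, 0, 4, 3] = [1, 5, 6, 4, 3, 7, 2, 0]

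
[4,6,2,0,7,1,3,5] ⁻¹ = [3,5,2,6,0,7,1,4] 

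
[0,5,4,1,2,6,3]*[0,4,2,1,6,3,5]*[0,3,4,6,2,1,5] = [0,6,5,2,4,1,3]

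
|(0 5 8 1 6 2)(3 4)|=6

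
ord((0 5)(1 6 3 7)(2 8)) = 4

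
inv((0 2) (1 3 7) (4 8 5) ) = (0 2) (1 7 3) (4 5 8) 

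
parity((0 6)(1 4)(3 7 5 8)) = odd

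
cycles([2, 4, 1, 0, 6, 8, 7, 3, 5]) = (0 2 1 4 6 7 3) (5 8) 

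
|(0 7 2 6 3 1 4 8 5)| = 9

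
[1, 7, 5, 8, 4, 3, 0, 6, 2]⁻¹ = [6, 0, 8, 5, 4, 2, 7, 1, 3]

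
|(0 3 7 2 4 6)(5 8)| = 6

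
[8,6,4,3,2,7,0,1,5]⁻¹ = [6,7,4,3,2,8,1,5,0]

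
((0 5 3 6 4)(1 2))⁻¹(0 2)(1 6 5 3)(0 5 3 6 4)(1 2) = (1 5)(2 4 3 6)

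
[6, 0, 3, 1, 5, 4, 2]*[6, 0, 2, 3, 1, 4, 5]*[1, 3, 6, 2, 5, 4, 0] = [4, 0, 2, 1, 5, 3, 6]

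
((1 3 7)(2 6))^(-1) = (1 7 3)(2 6)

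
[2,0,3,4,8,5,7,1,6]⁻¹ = [1,7,0,2,3,5,8,6,4]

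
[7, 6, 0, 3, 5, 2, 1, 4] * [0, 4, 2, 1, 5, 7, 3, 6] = [6, 3, 0, 1, 7, 2, 4, 5]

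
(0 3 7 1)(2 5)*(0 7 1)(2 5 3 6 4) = (0 6 4 2 3 1 7)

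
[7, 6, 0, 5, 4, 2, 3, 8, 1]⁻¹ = [2, 8, 5, 6, 4, 3, 1, 0, 7]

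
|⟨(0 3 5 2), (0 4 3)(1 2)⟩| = 720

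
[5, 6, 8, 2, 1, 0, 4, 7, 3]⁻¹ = [5, 4, 3, 8, 6, 0, 1, 7, 2]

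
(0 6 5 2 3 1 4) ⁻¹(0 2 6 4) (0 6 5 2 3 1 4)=(0 6 3 5) 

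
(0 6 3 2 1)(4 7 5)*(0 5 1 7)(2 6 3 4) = (0 3 6 4)(1 5 2 7)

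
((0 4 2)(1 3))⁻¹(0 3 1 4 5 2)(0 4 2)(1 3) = (0 4 1 3 2 5)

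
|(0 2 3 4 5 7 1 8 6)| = 9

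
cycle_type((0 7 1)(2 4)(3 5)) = 2^2.3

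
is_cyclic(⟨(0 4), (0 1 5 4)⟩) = no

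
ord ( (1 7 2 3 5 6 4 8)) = 8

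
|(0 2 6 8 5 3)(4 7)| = 6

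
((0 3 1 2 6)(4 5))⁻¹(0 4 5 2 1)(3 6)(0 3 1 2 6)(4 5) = (0 1)(2 3 5 4 6)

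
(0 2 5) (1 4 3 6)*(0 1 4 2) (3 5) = (1 2 3 6 4 5) 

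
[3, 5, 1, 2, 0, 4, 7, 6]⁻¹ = [4, 2, 3, 0, 5, 1, 7, 6]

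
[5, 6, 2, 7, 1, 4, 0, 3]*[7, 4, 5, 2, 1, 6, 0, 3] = [6, 0, 5, 3, 4, 1, 7, 2]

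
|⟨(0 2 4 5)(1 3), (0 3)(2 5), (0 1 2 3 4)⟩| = 360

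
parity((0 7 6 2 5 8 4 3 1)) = even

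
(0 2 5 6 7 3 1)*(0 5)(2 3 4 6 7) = (0 3 1 5 7 4 6 2)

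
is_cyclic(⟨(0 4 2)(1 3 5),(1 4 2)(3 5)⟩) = no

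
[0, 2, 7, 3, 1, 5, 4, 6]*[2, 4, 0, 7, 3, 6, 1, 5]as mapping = [0→2, 1→0, 2→5, 3→7, 4→4, 5→6, 6→3, 7→1]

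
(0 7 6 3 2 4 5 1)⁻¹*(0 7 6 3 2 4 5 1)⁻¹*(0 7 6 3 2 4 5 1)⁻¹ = (0 4 6 1 2 7 5 3)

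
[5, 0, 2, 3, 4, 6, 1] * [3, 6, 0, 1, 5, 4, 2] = [4, 3, 0, 1, 5, 2, 6]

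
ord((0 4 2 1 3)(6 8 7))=15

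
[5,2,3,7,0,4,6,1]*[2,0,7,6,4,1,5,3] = [1,7,6,3,2,4,5,0]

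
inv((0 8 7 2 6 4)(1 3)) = (0 4 6 2 7 8)(1 3)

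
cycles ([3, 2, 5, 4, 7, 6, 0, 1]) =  (0 3 4 7 1 2 5 6)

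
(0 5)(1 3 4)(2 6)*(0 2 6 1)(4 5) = (0 4)(1 3 5 2)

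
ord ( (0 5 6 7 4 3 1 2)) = 8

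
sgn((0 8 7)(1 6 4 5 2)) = 1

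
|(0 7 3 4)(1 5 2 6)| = 4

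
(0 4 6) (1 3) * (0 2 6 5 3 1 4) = (2 6) (3 4 5) 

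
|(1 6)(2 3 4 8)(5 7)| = 4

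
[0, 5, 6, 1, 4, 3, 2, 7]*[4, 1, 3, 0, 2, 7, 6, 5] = [4, 7, 6, 1, 2, 0, 3, 5]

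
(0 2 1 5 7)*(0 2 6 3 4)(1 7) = (0 6 3 4)(1 5)(2 7)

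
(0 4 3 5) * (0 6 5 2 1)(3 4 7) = (0 7 3 2 1)(5 6)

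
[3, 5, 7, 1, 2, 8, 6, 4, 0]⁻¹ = [8, 3, 4, 0, 7, 1, 6, 2, 5]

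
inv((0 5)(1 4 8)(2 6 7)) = (0 5)(1 8 4)(2 7 6)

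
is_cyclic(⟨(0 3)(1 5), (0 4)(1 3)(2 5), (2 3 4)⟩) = no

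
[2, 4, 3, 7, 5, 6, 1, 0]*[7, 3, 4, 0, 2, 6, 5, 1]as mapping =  [0→4, 1→2, 2→0, 3→1, 4→6, 5→5, 6→3, 7→7]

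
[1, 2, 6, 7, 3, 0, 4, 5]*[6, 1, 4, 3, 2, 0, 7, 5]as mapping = [0→1, 1→4, 2→7, 3→5, 4→3, 5→6, 6→2, 7→0]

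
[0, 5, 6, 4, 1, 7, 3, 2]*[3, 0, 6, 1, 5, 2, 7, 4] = [3, 2, 7, 5, 0, 4, 1, 6]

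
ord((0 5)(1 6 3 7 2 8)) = 6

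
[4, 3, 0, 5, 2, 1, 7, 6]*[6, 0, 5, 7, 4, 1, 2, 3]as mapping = [0→4, 1→7, 2→6, 3→1, 4→5, 5→0, 6→3, 7→2]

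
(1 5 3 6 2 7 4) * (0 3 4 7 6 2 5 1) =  (0 3 2 6 5 4)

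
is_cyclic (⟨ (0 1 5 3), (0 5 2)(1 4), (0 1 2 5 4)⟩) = no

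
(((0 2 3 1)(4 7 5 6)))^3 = (0 1 3 2)(4 6 5 7)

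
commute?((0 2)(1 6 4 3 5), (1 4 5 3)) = no:(0 2)(1 6 4 3 5) * (1 4 5 3) = (0 2)(1 6 5 4), (1 4 5 3) * (0 2)(1 6 4 3 5) = (0 2)(1 3 6 4)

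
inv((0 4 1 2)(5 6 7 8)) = (0 2 1 4)(5 8 7 6)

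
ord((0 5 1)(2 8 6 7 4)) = 15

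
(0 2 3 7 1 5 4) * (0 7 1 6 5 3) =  (0 2)(1 3)(4 7 6 5)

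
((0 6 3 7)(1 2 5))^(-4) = (1 5 2)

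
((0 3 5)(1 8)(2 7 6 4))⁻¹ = (0 5 3)(1 8)(2 4 6 7)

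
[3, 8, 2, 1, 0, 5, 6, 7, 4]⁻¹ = [4, 3, 2, 0, 8, 5, 6, 7, 1]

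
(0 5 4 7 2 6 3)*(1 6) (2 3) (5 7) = (0 7 3) (1 6 2) (4 5) 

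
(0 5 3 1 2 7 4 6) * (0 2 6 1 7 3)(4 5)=(0 4 1 6 2 3 7 5)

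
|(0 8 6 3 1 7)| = 6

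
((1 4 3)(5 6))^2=(1 3 4)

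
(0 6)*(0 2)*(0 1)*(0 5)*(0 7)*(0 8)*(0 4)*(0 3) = (0 6 2 1 5 7 8 4 3)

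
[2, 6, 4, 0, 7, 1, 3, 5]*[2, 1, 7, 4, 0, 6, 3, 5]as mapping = [0→7, 1→3, 2→0, 3→2, 4→5, 5→1, 6→4, 7→6]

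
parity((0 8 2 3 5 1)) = odd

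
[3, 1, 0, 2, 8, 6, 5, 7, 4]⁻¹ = [2, 1, 3, 0, 8, 6, 5, 7, 4]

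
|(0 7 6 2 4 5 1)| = 7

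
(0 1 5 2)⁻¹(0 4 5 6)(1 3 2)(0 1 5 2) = (0 5 3)(1 4 2 6)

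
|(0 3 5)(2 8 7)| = 3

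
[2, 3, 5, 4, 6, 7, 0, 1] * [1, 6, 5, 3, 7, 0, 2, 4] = [5, 3, 0, 7, 2, 4, 1, 6]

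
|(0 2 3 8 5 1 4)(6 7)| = 14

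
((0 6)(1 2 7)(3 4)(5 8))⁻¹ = (0 6)(1 7 2)(3 4)(5 8)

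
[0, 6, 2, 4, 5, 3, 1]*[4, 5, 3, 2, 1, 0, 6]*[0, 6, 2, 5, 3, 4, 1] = [3, 1, 5, 6, 0, 2, 4]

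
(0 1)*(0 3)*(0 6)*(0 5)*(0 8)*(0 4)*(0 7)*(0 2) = (0 1 3 6 5 8 4 7 2)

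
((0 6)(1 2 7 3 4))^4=(1 4 3 7 2)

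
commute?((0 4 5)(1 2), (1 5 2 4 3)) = no:(0 4 5)(1 2)*(1 5 2 4 3) = (0 3 1 4 2 5), (1 5 2 4 3)*(0 4 5)(1 2) = (0 4 3 2 5 1)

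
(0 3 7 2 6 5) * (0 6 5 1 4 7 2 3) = (1 4 7 3 2 5 6)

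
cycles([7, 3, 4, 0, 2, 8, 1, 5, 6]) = (0 7 5 8 6 1 3)(2 4)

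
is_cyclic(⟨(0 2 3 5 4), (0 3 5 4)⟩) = no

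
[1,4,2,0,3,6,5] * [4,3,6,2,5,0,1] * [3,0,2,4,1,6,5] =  [4,6,5,1,2,0,3]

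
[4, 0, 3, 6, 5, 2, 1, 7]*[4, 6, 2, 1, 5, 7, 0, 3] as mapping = [0→5, 1→4, 2→1, 3→0, 4→7, 5→2, 6→6, 7→3] 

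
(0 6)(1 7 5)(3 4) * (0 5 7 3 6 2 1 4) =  (0 2 1 3)(4 6 5)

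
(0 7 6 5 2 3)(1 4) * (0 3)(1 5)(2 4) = (0 7 6 1 2)(4 5)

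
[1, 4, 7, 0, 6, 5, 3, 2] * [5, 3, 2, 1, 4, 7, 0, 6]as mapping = [0→3, 1→4, 2→6, 3→5, 4→0, 5→7, 6→1, 7→2]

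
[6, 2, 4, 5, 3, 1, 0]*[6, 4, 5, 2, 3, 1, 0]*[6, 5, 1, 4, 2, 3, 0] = [6, 3, 4, 5, 1, 2, 0]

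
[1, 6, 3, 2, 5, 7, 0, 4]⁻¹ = [6, 0, 3, 2, 7, 4, 1, 5]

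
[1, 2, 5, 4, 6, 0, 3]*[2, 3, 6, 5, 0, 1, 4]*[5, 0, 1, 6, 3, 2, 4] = [6, 4, 0, 5, 3, 1, 2]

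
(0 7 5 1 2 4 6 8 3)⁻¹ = (0 3 8 6 4 2 1 5 7)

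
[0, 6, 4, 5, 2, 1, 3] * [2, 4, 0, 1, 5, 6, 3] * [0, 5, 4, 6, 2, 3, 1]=[4, 6, 3, 1, 0, 2, 5]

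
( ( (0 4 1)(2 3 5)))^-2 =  (0 4 1)(2 3 5)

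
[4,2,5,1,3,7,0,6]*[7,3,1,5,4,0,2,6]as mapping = [0→4,1→1,2→0,3→3,4→5,5→6,6→7,7→2]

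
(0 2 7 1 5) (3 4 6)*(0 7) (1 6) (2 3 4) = (0 3 2) (1 5 7 6 4) 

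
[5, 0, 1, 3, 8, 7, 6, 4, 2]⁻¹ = [1, 2, 8, 3, 7, 0, 6, 5, 4]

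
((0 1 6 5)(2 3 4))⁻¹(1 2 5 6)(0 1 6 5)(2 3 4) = (0 5 6 3)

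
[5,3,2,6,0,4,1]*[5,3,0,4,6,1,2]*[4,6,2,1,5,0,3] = [6,5,4,2,0,3,1]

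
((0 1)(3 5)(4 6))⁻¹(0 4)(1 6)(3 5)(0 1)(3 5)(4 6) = (0 4)(1 6)(3 5)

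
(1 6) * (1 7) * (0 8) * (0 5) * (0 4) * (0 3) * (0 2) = (0 8 5 4 3 2)(1 6 7)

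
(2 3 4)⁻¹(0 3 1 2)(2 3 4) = (0 4 1 3)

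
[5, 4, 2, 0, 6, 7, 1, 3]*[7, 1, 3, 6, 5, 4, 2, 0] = [4, 5, 3, 7, 2, 0, 1, 6]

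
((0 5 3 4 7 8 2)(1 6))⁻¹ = (0 2 8 7 4 3 5)(1 6)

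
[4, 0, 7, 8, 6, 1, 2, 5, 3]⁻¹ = [1, 5, 6, 8, 0, 7, 4, 2, 3]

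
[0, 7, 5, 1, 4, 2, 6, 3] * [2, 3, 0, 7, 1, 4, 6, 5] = [2, 5, 4, 3, 1, 0, 6, 7]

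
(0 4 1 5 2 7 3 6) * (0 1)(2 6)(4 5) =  (0 5 6 1 4)(2 7 3)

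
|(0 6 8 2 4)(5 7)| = 10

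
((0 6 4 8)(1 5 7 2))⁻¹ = (0 8 4 6)(1 2 7 5)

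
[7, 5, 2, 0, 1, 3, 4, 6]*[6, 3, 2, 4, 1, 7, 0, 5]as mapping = [0→5, 1→7, 2→2, 3→6, 4→3, 5→4, 6→1, 7→0]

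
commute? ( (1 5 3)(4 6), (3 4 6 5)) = no: (1 5 3)(4 6) * (3 4 6 5) = (1 3)(4 5), (3 4 6 5) * (1 5 3)(4 6) = (1 5)(3 6)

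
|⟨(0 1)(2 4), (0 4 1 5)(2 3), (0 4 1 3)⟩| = 720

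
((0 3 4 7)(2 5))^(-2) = (0 4)(3 7)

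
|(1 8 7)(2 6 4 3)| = 12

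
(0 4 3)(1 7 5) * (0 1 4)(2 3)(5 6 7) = (1 5 4 2 3)(6 7)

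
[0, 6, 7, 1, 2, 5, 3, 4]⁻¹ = [0, 3, 4, 6, 7, 5, 1, 2]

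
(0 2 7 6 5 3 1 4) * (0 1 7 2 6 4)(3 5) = (0 6 3 7 4 1)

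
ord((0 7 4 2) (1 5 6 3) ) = 4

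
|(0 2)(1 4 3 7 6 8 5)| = 14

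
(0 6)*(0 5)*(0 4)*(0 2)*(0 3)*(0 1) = (0 6 5 4 2 3 1)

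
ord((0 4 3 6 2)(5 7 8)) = 15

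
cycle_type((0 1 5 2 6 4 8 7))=8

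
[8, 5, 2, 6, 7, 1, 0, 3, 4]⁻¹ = [6, 5, 2, 7, 8, 1, 3, 4, 0]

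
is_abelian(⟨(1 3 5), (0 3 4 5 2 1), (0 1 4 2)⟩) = no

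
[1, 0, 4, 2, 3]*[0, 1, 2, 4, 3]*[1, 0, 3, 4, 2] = [0, 1, 4, 3, 2]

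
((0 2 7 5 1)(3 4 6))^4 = (0 1 5 7 2)(3 4 6)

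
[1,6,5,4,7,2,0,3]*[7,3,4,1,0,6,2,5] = [3,2,6,0,5,4,7,1]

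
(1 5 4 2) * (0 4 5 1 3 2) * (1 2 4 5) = (0 5 1 2 3 4)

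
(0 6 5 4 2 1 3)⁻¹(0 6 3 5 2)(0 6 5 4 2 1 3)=(0 4 1 6 5)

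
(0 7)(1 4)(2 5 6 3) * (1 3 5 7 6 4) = (0 6 5 4 3 2 7)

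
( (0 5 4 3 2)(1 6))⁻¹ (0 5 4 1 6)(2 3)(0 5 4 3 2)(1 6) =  (0 2)(1 5 4 3 6)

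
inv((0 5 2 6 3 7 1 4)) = (0 4 1 7 3 6 2 5)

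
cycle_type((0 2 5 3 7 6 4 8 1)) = 9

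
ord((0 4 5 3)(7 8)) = 4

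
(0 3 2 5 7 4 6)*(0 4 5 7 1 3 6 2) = (0 6 4 2 7 5 1 3)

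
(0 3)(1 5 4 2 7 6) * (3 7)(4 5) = (0 7 6 1 4 2 3)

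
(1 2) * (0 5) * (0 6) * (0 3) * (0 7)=(0 5 6 3 7)(1 2)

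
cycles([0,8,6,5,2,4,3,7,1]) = (1 8)(2 6 3 5 4)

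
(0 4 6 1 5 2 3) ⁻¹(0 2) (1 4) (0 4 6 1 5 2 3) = (3 4) (5 6) 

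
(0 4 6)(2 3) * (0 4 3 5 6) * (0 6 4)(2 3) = (0 2 5 4 6)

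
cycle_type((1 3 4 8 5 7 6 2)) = 8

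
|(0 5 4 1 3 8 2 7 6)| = 9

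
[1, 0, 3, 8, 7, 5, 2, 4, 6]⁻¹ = [1, 0, 6, 2, 7, 5, 8, 4, 3]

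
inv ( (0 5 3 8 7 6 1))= (0 1 6 7 8 3 5)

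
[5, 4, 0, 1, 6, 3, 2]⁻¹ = [2, 3, 6, 5, 1, 0, 4]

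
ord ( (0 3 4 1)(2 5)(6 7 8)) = 12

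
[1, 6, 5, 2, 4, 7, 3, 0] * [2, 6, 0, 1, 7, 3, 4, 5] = [6, 4, 3, 0, 7, 5, 1, 2]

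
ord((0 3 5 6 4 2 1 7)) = 8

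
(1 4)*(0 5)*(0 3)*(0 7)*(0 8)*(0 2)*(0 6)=(0 5 3 7 8 2 6)(1 4)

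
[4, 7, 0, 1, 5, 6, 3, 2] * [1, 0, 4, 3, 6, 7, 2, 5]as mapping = [0→6, 1→5, 2→1, 3→0, 4→7, 5→2, 6→3, 7→4]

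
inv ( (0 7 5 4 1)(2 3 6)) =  (0 1 4 5 7)(2 6 3)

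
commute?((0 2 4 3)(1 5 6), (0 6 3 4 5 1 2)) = no:(0 2 4 3)(1 5 6)*(0 6 3 4 5 1 2) = (2 5 3 6), (0 6 3 4 5 1 2)*(0 2 4 3)(1 5 6) = (0 1 4 6)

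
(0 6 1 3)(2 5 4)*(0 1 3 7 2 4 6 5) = (0 5 6 3 1 7 2)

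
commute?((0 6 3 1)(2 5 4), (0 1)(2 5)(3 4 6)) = no:(0 6 3 1)(2 5 4)*(0 1)(2 5)(3 4 6) = (0 3)(4 5 6), (0 1)(2 5)(3 4 6)*(0 6 3 1)(2 5 4) = (1 6)(2 4 3)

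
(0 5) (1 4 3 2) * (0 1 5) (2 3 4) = (1 2 5) 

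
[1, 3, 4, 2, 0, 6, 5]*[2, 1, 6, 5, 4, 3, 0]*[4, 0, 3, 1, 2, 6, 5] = [0, 6, 2, 5, 3, 4, 1]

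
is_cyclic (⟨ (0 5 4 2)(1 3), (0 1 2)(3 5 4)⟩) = no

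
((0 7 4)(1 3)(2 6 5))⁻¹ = (0 4 7)(1 3)(2 5 6)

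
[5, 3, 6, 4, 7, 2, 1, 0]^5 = [3, 5, 7, 2, 6, 4, 0, 1]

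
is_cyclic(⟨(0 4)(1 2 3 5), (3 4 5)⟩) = no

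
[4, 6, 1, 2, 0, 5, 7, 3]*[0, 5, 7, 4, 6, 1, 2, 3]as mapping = [0→6, 1→2, 2→5, 3→7, 4→0, 5→1, 6→3, 7→4]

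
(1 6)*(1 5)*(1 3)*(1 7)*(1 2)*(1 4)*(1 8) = (1 6 5 3 7 2 4 8)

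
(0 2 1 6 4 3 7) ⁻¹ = (0 7 3 4 6 1 2) 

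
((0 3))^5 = (0 3)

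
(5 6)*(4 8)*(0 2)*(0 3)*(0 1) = (0 2 3 1)(4 8)(5 6)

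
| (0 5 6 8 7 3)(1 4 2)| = 6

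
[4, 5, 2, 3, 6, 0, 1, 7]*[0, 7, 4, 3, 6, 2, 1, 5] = [6, 2, 4, 3, 1, 0, 7, 5]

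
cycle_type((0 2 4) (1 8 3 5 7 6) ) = 3.6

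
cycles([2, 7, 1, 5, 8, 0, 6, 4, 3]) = (0 2 1 7 4 8 3 5)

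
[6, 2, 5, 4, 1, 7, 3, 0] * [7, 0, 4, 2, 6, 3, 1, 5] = [1, 4, 3, 6, 0, 5, 2, 7]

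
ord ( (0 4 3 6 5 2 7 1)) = 8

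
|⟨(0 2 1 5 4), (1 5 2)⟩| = 60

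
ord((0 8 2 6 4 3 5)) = 7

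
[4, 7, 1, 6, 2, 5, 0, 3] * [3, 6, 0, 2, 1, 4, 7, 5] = [1, 5, 6, 7, 0, 4, 3, 2]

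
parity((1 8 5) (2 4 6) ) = even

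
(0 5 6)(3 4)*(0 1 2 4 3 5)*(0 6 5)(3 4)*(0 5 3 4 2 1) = (0 6)(2 4 5 3)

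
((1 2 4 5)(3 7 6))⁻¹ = (1 5 4 2)(3 6 7)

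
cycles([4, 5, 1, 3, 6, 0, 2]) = (0 4 6 2 1 5)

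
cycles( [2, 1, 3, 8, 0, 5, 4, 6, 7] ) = (0 2 3 8 7 6 4)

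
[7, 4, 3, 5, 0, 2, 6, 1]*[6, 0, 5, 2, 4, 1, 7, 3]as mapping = [0→3, 1→4, 2→2, 3→1, 4→6, 5→5, 6→7, 7→0]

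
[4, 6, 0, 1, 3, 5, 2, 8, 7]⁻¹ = [2, 3, 6, 4, 0, 5, 1, 8, 7]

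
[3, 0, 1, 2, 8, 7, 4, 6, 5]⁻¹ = [1, 2, 3, 0, 6, 8, 7, 5, 4]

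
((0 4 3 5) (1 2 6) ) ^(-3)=(0 4 3 5) 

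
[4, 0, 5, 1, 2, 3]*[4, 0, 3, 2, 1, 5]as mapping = [0→1, 1→4, 2→5, 3→0, 4→3, 5→2]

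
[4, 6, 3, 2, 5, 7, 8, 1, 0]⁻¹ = [8, 7, 3, 2, 0, 4, 1, 5, 6]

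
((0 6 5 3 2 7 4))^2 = (0 5 2 4 6 3 7)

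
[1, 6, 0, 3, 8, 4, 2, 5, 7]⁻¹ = [2, 0, 6, 3, 5, 7, 1, 8, 4]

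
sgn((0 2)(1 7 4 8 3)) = -1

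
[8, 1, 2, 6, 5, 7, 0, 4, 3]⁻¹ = [6, 1, 2, 8, 7, 4, 3, 5, 0]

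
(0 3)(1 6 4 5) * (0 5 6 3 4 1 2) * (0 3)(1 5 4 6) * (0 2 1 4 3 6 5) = (0 5 1 2 6)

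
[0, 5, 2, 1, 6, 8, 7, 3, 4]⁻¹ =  [0, 3, 2, 7, 8, 1, 4, 6, 5]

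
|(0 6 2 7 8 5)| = 6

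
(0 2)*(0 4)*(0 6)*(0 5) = (0 2 4 6 5) 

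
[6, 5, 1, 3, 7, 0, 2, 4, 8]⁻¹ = [5, 2, 6, 3, 7, 1, 0, 4, 8]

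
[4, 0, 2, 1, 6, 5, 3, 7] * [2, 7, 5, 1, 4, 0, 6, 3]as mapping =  [0→4, 1→2, 2→5, 3→7, 4→6, 5→0, 6→1, 7→3]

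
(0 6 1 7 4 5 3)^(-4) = (0 7 3 1 5 6 4)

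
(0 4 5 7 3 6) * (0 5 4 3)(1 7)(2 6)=(0 3 2 6 5 1 7)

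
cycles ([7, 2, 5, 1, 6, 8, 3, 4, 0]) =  (0 7 4 6 3 1 2 5 8)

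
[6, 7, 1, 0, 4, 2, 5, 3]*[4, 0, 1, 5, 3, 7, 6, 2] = [6, 2, 0, 4, 3, 1, 7, 5]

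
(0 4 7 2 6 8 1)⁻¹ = (0 1 8 6 2 7 4)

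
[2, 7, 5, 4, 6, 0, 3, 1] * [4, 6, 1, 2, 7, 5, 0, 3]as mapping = [0→1, 1→3, 2→5, 3→7, 4→0, 5→4, 6→2, 7→6]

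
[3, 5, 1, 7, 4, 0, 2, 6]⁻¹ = [5, 2, 6, 0, 4, 1, 7, 3]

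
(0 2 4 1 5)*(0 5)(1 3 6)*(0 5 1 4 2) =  (1 5)(3 6 4)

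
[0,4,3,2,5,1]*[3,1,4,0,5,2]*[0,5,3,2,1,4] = [2,4,0,1,3,5]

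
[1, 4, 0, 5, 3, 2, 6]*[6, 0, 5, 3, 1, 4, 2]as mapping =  [0→0, 1→1, 2→6, 3→4, 4→3, 5→5, 6→2]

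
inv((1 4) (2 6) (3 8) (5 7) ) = (1 4) (2 6) (3 8) (5 7) 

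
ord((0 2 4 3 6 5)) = 6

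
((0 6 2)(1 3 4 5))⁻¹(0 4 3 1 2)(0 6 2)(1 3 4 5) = (0 6 5 4 3)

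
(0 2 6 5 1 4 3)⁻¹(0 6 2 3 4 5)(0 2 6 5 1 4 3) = (0 3 1 2 5 6)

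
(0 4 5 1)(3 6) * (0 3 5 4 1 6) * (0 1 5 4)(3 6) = (0 5 3 1 6 4)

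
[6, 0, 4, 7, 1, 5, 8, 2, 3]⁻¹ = [1, 4, 7, 8, 2, 5, 0, 3, 6]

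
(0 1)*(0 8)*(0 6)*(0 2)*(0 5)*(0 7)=(0 1 8 6 2 5 7)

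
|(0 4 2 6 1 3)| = 6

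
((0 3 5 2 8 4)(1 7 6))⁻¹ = (0 4 8 2 5 3)(1 6 7)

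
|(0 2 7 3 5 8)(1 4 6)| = 6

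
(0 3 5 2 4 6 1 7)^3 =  (0 2 1 3 4 7 5 6)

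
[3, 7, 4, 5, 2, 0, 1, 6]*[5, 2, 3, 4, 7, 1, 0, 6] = [4, 6, 7, 1, 3, 5, 2, 0]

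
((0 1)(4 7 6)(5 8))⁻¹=(0 1)(4 6 7)(5 8)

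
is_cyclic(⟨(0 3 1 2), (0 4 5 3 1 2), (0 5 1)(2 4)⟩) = no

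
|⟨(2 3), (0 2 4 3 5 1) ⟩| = 72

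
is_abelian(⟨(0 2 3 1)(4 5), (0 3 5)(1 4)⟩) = no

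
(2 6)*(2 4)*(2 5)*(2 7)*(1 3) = (1 3)(2 6 4 5 7)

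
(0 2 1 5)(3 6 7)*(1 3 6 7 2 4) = (0 4 1 5)(2 3 7 6)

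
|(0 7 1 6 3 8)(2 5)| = 6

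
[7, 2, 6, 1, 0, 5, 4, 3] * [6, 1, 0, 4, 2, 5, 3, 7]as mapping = [0→7, 1→0, 2→3, 3→1, 4→6, 5→5, 6→2, 7→4]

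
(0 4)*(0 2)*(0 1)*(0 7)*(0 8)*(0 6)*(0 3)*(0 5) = (0 4 2 1 7 8 6 3 5) 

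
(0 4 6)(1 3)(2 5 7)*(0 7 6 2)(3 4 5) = (0 5 6 7)(1 4 2 3)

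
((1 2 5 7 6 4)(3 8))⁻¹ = (1 4 6 7 5 2)(3 8)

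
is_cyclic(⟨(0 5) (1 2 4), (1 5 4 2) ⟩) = no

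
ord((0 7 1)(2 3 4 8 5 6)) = 6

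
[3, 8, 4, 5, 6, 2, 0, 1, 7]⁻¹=[6, 7, 5, 0, 2, 3, 4, 8, 1]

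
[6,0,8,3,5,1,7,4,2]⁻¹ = [1,5,8,3,7,4,0,6,2]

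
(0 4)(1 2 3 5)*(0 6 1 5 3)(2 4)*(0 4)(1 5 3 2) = (0 1)(2 4 6 5 3)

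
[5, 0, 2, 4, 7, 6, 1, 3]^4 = [0, 1, 2, 4, 7, 5, 6, 3]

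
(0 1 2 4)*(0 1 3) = (0 3)(1 2 4)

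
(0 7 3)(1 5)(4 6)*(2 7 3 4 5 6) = (0 3)(1 6 5)(2 7 4)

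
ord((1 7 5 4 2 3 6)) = 7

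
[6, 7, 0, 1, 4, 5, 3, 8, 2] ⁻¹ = [2, 3, 8, 6, 4, 5, 0, 1, 7] 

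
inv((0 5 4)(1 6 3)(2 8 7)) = (0 4 5)(1 3 6)(2 7 8)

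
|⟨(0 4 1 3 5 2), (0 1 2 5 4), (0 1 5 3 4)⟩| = 720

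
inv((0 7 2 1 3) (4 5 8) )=(0 3 1 2 7) (4 8 5) 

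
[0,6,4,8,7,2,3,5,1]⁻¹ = [0,8,5,6,2,7,1,4,3]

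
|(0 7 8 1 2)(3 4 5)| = 15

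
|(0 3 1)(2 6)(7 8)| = 6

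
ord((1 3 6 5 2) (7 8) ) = 10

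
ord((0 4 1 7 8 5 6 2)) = 8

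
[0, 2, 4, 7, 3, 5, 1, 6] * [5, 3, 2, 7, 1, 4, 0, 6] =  [5, 2, 1, 6, 7, 4, 3, 0] 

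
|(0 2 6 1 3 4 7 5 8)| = 9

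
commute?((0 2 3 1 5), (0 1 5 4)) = no:(0 2 3 1 5)*(0 1 5 4) = (0 2 3 5 1 4), (0 1 5 4)*(0 2 3 1 5) = (0 5 4 2 3 1)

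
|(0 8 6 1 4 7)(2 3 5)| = 6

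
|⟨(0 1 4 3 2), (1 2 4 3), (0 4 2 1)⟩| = 120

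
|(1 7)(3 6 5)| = 6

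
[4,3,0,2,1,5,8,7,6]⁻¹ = [2,4,3,1,0,5,8,7,6]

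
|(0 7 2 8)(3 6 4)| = 12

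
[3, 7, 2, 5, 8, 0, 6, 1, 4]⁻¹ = [5, 7, 2, 0, 8, 3, 6, 1, 4]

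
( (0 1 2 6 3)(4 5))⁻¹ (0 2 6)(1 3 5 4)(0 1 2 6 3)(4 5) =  (0 4 5 2)(1 6 3)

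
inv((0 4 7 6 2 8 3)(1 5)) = (0 3 8 2 6 7 4)(1 5)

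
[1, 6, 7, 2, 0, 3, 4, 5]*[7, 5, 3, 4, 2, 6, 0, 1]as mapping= [0→5, 1→0, 2→1, 3→3, 4→7, 5→4, 6→2, 7→6]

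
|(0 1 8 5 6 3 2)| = 7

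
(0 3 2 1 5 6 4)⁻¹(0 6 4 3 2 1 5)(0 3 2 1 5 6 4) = (0 2 1 5 6 3 4)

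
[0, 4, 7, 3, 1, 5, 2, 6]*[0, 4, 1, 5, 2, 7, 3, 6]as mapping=[0→0, 1→2, 2→6, 3→5, 4→4, 5→7, 6→1, 7→3]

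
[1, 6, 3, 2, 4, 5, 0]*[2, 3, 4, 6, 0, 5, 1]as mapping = [0→3, 1→1, 2→6, 3→4, 4→0, 5→5, 6→2]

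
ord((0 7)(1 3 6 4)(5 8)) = 4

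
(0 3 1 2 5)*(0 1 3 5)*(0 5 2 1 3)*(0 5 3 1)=(0 2 3 5 1)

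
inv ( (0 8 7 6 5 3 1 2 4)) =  (0 4 2 1 3 5 6 7 8)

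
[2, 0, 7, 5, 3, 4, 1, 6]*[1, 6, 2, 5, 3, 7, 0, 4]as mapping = [0→2, 1→1, 2→4, 3→7, 4→5, 5→3, 6→6, 7→0]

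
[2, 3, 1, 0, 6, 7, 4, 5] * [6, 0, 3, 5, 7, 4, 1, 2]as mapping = [0→3, 1→5, 2→0, 3→6, 4→1, 5→2, 6→7, 7→4]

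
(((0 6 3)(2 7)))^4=(0 6 3)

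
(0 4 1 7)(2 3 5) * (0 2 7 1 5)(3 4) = (0 3)(2 4 5 7)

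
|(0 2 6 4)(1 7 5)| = 12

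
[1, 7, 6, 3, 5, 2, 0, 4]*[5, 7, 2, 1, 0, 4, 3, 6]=[7, 6, 3, 1, 4, 2, 5, 0]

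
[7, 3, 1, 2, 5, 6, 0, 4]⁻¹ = [6, 2, 3, 1, 7, 4, 5, 0]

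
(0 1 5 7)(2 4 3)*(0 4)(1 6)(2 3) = (0 6 1 5 7 4 2)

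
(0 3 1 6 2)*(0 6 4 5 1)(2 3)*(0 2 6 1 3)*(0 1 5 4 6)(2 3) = (1 6)(2 5)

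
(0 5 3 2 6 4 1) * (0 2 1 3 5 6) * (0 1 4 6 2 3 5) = (0 2 1 3 4 5)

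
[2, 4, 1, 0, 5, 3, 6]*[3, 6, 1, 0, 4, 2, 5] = [1, 4, 6, 3, 2, 0, 5] 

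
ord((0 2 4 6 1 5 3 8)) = 8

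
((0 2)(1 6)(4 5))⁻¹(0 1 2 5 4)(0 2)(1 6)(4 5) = (0 4 5 2 6)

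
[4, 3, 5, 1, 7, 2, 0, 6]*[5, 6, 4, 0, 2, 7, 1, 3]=[2, 0, 7, 6, 3, 4, 5, 1]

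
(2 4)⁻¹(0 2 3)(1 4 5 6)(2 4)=(0 4 3)(1 2 5 6)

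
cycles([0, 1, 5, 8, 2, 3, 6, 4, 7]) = (2 5 3 8 7 4)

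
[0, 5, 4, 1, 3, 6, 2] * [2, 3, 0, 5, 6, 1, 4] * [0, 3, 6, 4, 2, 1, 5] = [6, 3, 5, 4, 1, 2, 0]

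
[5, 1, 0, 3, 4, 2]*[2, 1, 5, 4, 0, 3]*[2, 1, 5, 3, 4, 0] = [3, 1, 5, 4, 2, 0]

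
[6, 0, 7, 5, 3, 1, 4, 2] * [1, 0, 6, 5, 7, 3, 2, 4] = [2, 1, 4, 3, 5, 0, 7, 6]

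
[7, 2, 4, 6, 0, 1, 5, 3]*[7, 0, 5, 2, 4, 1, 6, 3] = [3, 5, 4, 6, 7, 0, 1, 2]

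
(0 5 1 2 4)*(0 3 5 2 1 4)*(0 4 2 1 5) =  (0 1 5 2 4 3)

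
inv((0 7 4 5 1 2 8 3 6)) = (0 6 3 8 2 1 5 4 7)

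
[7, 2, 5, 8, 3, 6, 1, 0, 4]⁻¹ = [7, 6, 1, 4, 8, 2, 5, 0, 3]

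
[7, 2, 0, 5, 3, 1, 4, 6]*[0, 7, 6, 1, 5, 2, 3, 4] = [4, 6, 0, 2, 1, 7, 5, 3]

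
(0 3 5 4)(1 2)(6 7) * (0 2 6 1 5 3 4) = (0 4 2 5)(1 6 7)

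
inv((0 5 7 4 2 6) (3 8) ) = (0 6 2 4 7 5) (3 8) 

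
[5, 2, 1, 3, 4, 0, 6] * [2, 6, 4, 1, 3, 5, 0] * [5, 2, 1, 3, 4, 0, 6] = [0, 4, 6, 2, 3, 1, 5]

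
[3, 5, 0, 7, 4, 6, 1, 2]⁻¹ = [2, 6, 7, 0, 4, 1, 5, 3]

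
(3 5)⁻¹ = (3 5)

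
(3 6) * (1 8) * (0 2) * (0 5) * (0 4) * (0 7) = (0 2 5 4 7)(1 8)(3 6)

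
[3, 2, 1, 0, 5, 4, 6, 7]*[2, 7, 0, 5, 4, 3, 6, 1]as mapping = [0→5, 1→0, 2→7, 3→2, 4→3, 5→4, 6→6, 7→1]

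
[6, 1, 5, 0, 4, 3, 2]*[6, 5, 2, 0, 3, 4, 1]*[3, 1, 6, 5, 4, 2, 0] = [1, 2, 4, 0, 5, 3, 6]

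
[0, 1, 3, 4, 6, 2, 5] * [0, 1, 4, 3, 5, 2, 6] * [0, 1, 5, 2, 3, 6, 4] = [0, 1, 2, 6, 4, 3, 5]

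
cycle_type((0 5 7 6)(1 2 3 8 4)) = 4.5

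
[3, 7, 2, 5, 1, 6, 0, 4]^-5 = [6, 7, 2, 0, 1, 3, 5, 4]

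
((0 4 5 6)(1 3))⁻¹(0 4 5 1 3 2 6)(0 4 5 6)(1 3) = (0 4 5 6 3 1 2)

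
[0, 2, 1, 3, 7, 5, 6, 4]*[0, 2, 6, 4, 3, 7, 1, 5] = [0, 6, 2, 4, 5, 7, 1, 3]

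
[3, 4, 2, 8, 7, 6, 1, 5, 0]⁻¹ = [8, 6, 2, 0, 1, 7, 5, 4, 3]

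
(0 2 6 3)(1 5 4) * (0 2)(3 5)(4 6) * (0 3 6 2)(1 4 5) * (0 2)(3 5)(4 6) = (0 5)(1 4 6)(2 3)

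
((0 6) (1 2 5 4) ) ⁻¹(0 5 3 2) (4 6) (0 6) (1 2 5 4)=(0 1) (3 5 6 4) 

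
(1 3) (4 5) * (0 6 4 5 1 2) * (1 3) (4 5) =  (0 6 5 4 3 2) 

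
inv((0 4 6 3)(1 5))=(0 3 6 4)(1 5)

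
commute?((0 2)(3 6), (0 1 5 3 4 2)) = no:(0 2)(3 6) * (0 1 5 3 4 2) = (1 5 3 6 4 2), (0 1 5 3 4 2) * (0 2)(3 6) = (0 1 5 6 3 4)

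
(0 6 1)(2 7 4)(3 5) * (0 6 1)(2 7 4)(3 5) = (0 1 6)(2 4 7)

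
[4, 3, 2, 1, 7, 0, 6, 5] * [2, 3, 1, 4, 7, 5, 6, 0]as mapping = [0→7, 1→4, 2→1, 3→3, 4→0, 5→2, 6→6, 7→5]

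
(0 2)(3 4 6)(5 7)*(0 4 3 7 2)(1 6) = (1 6 7 5 2 4)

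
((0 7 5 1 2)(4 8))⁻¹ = (0 2 1 5 7)(4 8)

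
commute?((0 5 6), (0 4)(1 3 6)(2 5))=no:(0 5 6)*(0 4)(1 3 6)(2 5)=(0 2 5 1 3 6 4), (0 4)(1 3 6)(2 5)*(0 5 6)=(0 4 5 2 6 1 3)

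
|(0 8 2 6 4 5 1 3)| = 8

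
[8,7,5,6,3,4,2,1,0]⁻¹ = [8,7,6,4,5,2,3,1,0]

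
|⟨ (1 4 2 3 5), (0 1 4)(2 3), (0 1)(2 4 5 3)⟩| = 720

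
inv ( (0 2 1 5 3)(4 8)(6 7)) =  (0 3 5 1 2)(4 8)(6 7)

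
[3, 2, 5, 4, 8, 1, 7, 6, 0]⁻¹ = [8, 5, 1, 0, 3, 2, 7, 6, 4]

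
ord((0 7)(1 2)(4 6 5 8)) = 4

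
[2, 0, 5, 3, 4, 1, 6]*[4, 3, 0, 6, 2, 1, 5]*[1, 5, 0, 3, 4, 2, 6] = [1, 4, 5, 6, 0, 3, 2]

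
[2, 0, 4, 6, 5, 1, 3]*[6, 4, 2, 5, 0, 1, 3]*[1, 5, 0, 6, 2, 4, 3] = [0, 3, 1, 6, 5, 2, 4]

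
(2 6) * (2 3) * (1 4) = (1 4)(2 6 3)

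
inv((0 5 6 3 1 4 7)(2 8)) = (0 7 4 1 3 6 5)(2 8)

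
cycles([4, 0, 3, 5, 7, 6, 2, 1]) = (0 4 7 1)(2 3 5 6)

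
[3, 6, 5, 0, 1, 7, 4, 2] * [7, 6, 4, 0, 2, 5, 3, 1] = [0, 3, 5, 7, 6, 1, 2, 4]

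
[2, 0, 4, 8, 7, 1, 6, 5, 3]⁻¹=[1, 5, 0, 8, 2, 7, 6, 4, 3]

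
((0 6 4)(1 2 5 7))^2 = (0 4 6)(1 5)(2 7)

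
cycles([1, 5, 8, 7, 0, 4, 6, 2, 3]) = (0 1 5 4)(2 8 3 7)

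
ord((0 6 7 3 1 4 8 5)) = 8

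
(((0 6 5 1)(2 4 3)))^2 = (0 5)(1 6)(2 3 4)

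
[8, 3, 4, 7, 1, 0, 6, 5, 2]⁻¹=[5, 4, 8, 1, 2, 7, 6, 3, 0]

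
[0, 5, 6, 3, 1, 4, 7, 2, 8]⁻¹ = [0, 4, 7, 3, 5, 1, 2, 6, 8]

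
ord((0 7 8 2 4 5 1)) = 7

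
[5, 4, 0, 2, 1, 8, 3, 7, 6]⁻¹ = [2, 4, 3, 6, 1, 0, 8, 7, 5]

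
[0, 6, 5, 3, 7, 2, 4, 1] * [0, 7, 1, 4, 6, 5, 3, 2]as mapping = [0→0, 1→3, 2→5, 3→4, 4→2, 5→1, 6→6, 7→7]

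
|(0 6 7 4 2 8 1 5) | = 8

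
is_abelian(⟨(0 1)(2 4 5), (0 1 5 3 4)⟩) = no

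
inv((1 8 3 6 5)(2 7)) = (1 5 6 3 8)(2 7)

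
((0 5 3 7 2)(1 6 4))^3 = (0 7 5 2 3)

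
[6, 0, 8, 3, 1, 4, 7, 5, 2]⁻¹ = [1, 4, 8, 3, 5, 7, 0, 6, 2]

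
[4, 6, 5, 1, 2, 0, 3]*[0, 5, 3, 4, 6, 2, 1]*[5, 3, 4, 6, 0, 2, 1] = [1, 3, 4, 2, 6, 5, 0]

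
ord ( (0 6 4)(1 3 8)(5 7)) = 6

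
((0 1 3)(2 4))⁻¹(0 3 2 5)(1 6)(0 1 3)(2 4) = (0 4 5 1)(3 6)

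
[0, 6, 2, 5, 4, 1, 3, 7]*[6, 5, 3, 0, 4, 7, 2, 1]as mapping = [0→6, 1→2, 2→3, 3→7, 4→4, 5→5, 6→0, 7→1]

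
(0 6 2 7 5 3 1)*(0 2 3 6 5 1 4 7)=(0 5 6 3 4 7 1 2)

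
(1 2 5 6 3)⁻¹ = (1 3 6 5 2)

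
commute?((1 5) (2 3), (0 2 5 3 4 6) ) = no:(1 5) (2 3)*(0 2 5 3 4 6) = (0 2 4 6) (1 3 5), (0 2 5 3 4 6)*(1 5) (2 3) = (0 3 4 6) (1 5 2) 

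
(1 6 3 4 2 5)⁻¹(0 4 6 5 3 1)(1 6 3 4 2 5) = (0 2 3 1 4 6)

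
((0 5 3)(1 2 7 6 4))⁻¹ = (0 3 5)(1 4 6 7 2)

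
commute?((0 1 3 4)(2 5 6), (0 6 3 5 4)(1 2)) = no:(0 1 3 4)(2 5 6)*(0 6 3 5 4)(1 2) = (0 2 4 6 1 5 3), (0 6 3 5 4)(1 2)*(0 1 3 4)(2 5 6) = (0 2 3 6 4 1 5)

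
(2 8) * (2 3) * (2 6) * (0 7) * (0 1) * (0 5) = (0 7 1 5)(2 8 3 6)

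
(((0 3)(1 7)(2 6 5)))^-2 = (2 6 5)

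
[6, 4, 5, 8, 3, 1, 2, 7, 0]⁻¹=[8, 5, 6, 4, 1, 2, 0, 7, 3]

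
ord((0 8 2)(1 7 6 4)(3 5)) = 12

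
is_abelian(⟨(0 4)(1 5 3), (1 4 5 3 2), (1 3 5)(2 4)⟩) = no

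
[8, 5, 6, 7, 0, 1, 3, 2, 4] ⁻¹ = [4, 5, 7, 6, 8, 1, 2, 3, 0] 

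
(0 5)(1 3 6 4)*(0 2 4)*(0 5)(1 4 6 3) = (2 6 5)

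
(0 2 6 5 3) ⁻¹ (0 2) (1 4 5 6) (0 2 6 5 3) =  (1 4 3 5) (2 6) 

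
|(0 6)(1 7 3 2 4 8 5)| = 14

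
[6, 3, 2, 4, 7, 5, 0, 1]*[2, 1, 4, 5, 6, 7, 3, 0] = [3, 5, 4, 6, 0, 7, 2, 1]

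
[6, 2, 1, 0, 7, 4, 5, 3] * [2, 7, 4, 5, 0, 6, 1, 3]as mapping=[0→1, 1→4, 2→7, 3→2, 4→3, 5→0, 6→6, 7→5]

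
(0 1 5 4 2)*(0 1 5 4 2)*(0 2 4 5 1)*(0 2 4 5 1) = () 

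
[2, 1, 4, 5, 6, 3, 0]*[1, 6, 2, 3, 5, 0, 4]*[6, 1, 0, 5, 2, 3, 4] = [0, 4, 3, 6, 2, 5, 1] 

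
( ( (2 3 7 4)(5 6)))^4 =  ()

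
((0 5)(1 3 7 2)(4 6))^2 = (1 7)(2 3)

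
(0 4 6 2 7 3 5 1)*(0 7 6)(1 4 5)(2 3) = (0 5 4)(1 7 2 6 3)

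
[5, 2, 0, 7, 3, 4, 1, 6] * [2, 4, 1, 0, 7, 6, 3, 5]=[6, 1, 2, 5, 0, 7, 4, 3]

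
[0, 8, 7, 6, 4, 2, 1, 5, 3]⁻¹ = [0, 6, 5, 8, 4, 7, 3, 2, 1]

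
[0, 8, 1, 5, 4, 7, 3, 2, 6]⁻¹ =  [0, 2, 7, 6, 4, 3, 8, 5, 1]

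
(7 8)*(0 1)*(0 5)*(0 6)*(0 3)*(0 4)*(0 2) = (0 1 5 6 3 4 2)(7 8)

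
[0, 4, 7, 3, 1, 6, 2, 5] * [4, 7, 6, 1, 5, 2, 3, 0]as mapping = [0→4, 1→5, 2→0, 3→1, 4→7, 5→3, 6→6, 7→2]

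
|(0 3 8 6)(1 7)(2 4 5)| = 12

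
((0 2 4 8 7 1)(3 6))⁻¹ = (0 1 7 8 4 2)(3 6)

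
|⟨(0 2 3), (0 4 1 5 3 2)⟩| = 720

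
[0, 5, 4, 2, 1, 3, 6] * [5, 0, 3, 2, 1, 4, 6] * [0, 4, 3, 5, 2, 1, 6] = [1, 2, 4, 5, 0, 3, 6]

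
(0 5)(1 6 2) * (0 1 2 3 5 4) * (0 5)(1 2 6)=(0 4 5 2 6 3)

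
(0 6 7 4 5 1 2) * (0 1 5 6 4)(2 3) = (0 4 6 7)(1 3 2)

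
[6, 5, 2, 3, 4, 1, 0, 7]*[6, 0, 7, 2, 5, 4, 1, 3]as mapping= [0→1, 1→4, 2→7, 3→2, 4→5, 5→0, 6→6, 7→3]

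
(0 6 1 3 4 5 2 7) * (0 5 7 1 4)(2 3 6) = (0 2 1 6 4 7 5 3)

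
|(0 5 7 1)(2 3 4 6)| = 4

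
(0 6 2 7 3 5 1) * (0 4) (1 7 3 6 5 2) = (0 5 7 6 1 4) (2 3) 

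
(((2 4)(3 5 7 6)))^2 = (3 7)(5 6)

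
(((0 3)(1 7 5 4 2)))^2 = (1 5 2 7 4)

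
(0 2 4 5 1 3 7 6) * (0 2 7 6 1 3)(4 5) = (0 7 1)(2 5 3 6)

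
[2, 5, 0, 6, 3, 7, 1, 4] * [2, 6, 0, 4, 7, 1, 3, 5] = [0, 1, 2, 3, 4, 5, 6, 7]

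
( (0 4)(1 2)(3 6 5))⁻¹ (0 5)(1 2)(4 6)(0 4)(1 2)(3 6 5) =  (0 5)(1 2)(3 4)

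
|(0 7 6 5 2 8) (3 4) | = 6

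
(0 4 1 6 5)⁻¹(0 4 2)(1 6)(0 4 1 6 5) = (1 2 4)(5 6)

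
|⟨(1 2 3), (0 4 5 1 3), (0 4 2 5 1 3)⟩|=720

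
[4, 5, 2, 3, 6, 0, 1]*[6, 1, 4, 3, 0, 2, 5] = [0, 2, 4, 3, 5, 6, 1]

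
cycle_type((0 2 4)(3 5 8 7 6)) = 3.5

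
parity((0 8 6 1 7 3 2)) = even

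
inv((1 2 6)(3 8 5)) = (1 6 2)(3 5 8)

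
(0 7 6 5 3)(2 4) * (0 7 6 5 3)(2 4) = (0 6 3 7 5)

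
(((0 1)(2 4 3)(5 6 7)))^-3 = (0 1)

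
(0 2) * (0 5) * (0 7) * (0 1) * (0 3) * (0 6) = (0 2 5 7 1 3 6)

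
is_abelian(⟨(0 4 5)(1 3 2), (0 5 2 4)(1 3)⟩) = no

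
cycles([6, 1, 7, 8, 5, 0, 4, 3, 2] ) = (0 6 4 5) (2 7 3 8) 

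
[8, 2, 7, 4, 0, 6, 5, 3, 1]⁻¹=[4, 8, 1, 7, 3, 6, 5, 2, 0]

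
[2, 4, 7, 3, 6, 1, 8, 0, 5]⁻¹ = [7, 5, 0, 3, 1, 8, 4, 2, 6]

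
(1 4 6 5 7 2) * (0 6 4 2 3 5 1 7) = (0 6 1 2 7 3 5)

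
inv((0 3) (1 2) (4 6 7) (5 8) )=(0 3) (1 2) (4 7 6) (5 8) 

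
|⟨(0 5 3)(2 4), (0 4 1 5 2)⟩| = 720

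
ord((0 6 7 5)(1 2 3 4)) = 4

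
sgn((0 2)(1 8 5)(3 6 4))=-1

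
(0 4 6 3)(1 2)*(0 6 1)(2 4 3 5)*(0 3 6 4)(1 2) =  (0 6 5 1)(2 3 4)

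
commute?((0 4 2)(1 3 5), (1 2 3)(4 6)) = no:(0 4 2)(1 3 5) * (1 2 3)(4 6) = (0 6 4 3 5 2), (1 2 3)(4 6) * (0 4 2)(1 3 5) = (0 4 6 2 5 1)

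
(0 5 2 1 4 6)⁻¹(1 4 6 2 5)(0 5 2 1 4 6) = (0 1 2 4 6)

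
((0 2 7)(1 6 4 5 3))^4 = (0 2 7)(1 3 5 4 6)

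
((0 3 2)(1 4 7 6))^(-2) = (0 3 2)(1 7)(4 6)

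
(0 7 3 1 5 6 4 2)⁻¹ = (0 2 4 6 5 1 3 7)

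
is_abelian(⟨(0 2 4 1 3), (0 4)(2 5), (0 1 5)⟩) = no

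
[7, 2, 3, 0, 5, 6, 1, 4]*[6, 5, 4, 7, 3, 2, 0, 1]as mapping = [0→1, 1→4, 2→7, 3→6, 4→2, 5→0, 6→5, 7→3]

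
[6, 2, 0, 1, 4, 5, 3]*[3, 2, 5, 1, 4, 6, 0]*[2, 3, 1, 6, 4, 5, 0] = [2, 5, 6, 1, 4, 0, 3]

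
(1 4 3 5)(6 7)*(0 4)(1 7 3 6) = (0 4 6 3 5 7 1)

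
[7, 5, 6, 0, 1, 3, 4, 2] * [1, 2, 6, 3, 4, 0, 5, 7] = [7, 0, 5, 1, 2, 3, 4, 6]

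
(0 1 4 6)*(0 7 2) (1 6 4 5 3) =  (0 6 7 2) (1 5 3) 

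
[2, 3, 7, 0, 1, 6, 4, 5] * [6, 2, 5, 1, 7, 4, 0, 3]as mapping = [0→5, 1→1, 2→3, 3→6, 4→2, 5→0, 6→7, 7→4]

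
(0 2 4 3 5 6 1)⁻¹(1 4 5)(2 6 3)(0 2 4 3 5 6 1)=(0 3 6)(1 5 4)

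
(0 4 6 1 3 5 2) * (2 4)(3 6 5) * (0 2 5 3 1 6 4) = (0 5)(1 4 3)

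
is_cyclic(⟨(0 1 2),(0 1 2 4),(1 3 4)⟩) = no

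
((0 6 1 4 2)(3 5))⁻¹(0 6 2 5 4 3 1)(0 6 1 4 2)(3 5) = (0 3 2 5 4 6 1)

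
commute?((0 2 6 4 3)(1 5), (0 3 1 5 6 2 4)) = no:(0 2 6 4 3)(1 5) * (0 3 1 5 6 2 4) = (0 4 1 6), (0 3 1 5 6 2 4) * (0 2 6 4 3)(1 5) = (2 3 5 4)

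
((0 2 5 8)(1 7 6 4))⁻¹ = (0 8 5 2)(1 4 6 7)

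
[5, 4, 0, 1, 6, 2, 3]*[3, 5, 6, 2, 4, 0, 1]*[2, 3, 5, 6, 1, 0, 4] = [2, 1, 6, 0, 3, 4, 5]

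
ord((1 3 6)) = 3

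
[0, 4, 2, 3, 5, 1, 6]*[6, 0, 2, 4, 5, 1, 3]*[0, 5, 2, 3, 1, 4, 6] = [6, 4, 2, 1, 5, 0, 3]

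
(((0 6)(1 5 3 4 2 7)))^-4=(1 3 2)(4 7 5)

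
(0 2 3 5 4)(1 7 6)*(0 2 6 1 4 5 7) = (0 6 4 2 3 7 1)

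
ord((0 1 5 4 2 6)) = 6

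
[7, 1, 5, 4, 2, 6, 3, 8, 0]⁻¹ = [8, 1, 4, 6, 3, 2, 5, 0, 7]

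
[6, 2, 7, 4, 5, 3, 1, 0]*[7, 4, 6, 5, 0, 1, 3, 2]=[3, 6, 2, 0, 1, 5, 4, 7]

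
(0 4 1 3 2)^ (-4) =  (0 4 1 3 2)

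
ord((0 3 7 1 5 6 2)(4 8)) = 14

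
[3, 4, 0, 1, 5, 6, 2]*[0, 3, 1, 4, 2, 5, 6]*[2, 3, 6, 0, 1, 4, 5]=[1, 6, 2, 0, 4, 5, 3]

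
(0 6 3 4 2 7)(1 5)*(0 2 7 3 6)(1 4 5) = (2 3 5 4 7)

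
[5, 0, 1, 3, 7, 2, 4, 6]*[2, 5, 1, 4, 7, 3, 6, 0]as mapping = [0→3, 1→2, 2→5, 3→4, 4→0, 5→1, 6→7, 7→6]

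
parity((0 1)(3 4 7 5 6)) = odd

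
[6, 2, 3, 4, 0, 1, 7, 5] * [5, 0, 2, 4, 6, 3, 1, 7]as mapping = [0→1, 1→2, 2→4, 3→6, 4→5, 5→0, 6→7, 7→3]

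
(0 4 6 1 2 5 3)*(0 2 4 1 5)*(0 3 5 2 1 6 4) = (0 6 2 3 1)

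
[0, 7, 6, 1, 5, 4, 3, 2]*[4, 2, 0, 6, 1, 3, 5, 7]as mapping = [0→4, 1→7, 2→5, 3→2, 4→3, 5→1, 6→6, 7→0]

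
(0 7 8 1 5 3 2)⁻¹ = (0 2 3 5 1 8 7)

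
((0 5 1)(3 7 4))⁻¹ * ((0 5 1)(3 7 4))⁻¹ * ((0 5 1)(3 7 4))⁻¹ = ()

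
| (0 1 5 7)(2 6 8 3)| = 4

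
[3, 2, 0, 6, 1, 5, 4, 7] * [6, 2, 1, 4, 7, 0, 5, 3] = [4, 1, 6, 5, 2, 0, 7, 3]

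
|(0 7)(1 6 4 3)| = 4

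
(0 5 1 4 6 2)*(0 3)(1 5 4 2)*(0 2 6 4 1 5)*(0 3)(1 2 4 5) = (0 2)(1 6)(3 4 5)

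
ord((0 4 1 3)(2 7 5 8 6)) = 20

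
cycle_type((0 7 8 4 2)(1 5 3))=3.5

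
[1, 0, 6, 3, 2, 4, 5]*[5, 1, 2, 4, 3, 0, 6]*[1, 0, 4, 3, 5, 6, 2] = [0, 6, 2, 5, 4, 3, 1]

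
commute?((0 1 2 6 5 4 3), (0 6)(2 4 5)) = no:(0 1 2 6 5 4 3) * (0 6)(2 4 5) = (0 1 4 3 6 2), (0 6)(2 4 5) * (0 1 2 6 5 4 3) = (0 5 6 1 2 3)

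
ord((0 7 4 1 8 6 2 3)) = 8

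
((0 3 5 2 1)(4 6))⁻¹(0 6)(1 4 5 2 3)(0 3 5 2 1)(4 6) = (0 6 2 1 5)(3 4)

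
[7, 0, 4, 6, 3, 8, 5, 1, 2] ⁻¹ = [1, 7, 8, 4, 2, 6, 3, 0, 5] 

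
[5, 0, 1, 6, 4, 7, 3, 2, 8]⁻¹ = [1, 2, 7, 6, 4, 0, 3, 5, 8]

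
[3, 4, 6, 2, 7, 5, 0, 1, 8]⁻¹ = [6, 7, 3, 0, 1, 5, 2, 4, 8]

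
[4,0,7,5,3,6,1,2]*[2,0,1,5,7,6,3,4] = [7,2,4,6,5,3,0,1]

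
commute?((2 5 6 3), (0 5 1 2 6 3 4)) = no:(2 5 6 3)*(0 5 1 2 6 3 4) = (0 5 3 6 4)(1 2), (0 5 1 2 6 3 4)*(2 5 6 3) = (0 6 2 3 4)(1 5)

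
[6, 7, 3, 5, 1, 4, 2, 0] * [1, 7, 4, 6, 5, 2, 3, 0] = [3, 0, 6, 2, 7, 5, 4, 1]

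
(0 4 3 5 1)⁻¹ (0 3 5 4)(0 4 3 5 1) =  (1 3 4 5)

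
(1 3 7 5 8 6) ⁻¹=(1 6 8 5 7 3) 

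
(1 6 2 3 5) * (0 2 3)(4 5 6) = (0 2)(1 4 5)(3 6)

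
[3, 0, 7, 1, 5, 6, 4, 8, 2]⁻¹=[1, 3, 8, 0, 6, 4, 5, 2, 7]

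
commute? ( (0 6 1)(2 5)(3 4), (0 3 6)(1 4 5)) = no: (0 6 1)(2 5)(3 4)*(0 3 6)(1 4 5) = (1 3 5 2)(4 6), (0 3 6)(1 4 5)*(0 6 1)(2 5)(3 4) = (0 4 2 5)(1 3)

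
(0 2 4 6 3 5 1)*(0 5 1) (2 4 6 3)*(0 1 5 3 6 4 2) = (0 2 4 6) (1 3 5) 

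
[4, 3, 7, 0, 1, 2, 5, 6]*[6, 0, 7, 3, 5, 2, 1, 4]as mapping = [0→5, 1→3, 2→4, 3→6, 4→0, 5→7, 6→2, 7→1]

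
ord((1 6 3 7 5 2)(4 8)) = 6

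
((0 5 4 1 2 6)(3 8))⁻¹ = (0 6 2 1 4 5)(3 8)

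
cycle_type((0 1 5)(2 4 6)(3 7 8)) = 3^3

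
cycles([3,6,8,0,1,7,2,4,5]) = (0 3)(1 6 2 8 5 7 4)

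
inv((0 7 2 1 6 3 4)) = (0 4 3 6 1 2 7)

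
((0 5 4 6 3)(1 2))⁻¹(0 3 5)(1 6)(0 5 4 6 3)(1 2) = (0 4 5)(2 3)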